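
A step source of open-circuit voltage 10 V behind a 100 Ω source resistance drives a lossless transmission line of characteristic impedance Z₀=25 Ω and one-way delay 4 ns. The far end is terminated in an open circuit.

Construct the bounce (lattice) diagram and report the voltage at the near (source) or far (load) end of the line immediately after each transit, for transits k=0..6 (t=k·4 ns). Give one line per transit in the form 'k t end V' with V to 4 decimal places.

0 0 source 2.0000
1 4 load 4.0000
2 8 source 5.2000
3 12 load 6.4000
4 16 source 7.1200
5 20 load 7.8400
6 24 source 8.2720

Γ_L=1.000000, Γ_S=0.600000; launch V₁=10·25/125=2.000000
k=0 src: V=2.0000
k=1 load: inc=2.000000, refl=2.000000·1.000000=2.0000; V=0.000000+2.000000+2.000000=4.0000
k=2 src: inc=2.000000, refl=2.000000·0.600000=1.2000; V=2.000000+2.000000+1.200000=5.2000
k=3 load: inc=1.200000, refl=1.200000·1.000000=1.2000; V=4.000000+1.200000+1.200000=6.4000
k=4 src: inc=1.200000, refl=1.200000·0.600000=0.7200; V=5.200000+1.200000+0.720000=7.1200
k=5 load: inc=0.720000, refl=0.720000·1.000000=0.7200; V=6.400000+0.720000+0.720000=7.8400
k=6 src: inc=0.720000, refl=0.720000·0.600000=0.4320; V=7.120000+0.720000+0.432000=8.2720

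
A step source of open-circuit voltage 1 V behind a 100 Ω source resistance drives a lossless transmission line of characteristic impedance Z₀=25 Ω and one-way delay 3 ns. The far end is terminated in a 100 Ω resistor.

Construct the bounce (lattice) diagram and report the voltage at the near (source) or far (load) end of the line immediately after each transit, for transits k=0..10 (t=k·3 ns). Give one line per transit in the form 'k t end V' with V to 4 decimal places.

Γ_L=0.600000, Γ_S=0.600000; launch V₁=1·25/125=0.200000
k=0 src: V=0.2000
k=1 load: inc=0.200000, refl=0.200000·0.600000=0.1200; V=0.000000+0.200000+0.120000=0.3200
k=2 src: inc=0.120000, refl=0.120000·0.600000=0.0720; V=0.200000+0.120000+0.072000=0.3920
k=3 load: inc=0.072000, refl=0.072000·0.600000=0.0432; V=0.320000+0.072000+0.043200=0.4352
k=4 src: inc=0.043200, refl=0.043200·0.600000=0.0259; V=0.392000+0.043200+0.025920=0.4611
k=5 load: inc=0.025920, refl=0.025920·0.600000=0.0156; V=0.435200+0.025920+0.015552=0.4767
k=6 src: inc=0.015552, refl=0.015552·0.600000=0.0093; V=0.461120+0.015552+0.009331=0.4860
k=7 load: inc=0.009331, refl=0.009331·0.600000=0.0056; V=0.476672+0.009331+0.005599=0.4916
k=8 src: inc=0.005599, refl=0.005599·0.600000=0.0034; V=0.486003+0.005599+0.003359=0.4950
k=9 load: inc=0.003359, refl=0.003359·0.600000=0.0020; V=0.491602+0.003359+0.002016=0.4970
k=10 src: inc=0.002016, refl=0.002016·0.600000=0.0012; V=0.494961+0.002016+0.001209=0.4982

0 0 source 0.2000
1 3 load 0.3200
2 6 source 0.3920
3 9 load 0.4352
4 12 source 0.4611
5 15 load 0.4767
6 18 source 0.4860
7 21 load 0.4916
8 24 source 0.4950
9 27 load 0.4970
10 30 source 0.4982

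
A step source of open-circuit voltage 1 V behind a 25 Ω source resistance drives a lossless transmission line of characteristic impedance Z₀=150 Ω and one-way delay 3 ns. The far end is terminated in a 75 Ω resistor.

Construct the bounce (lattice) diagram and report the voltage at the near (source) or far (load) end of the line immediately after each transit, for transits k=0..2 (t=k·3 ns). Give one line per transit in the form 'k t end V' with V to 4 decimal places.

Γ_L=-0.333333, Γ_S=-0.714286; launch V₁=1·150/175=0.857143
k=0 src: V=0.8571
k=1 load: inc=0.857143, refl=0.857143·-0.333333=-0.2857; V=0.000000+0.857143+-0.285714=0.5714
k=2 src: inc=-0.285714, refl=-0.285714·-0.714286=0.2041; V=0.857143+-0.285714+0.204082=0.7755

0 0 source 0.8571
1 3 load 0.5714
2 6 source 0.7755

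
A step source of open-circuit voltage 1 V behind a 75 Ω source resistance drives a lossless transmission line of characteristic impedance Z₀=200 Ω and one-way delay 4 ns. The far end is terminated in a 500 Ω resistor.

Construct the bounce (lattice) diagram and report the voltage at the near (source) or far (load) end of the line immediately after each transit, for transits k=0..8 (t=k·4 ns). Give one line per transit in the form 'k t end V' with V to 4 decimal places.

0 0 source 0.7273
1 4 load 1.0390
2 8 source 0.8973
3 12 load 0.8366
4 16 source 0.8642
5 20 load 0.8760
6 24 source 0.8706
7 28 load 0.8683
8 32 source 0.8694

Γ_L=0.428571, Γ_S=-0.454545; launch V₁=1·200/275=0.727273
k=0 src: V=0.7273
k=1 load: inc=0.727273, refl=0.727273·0.428571=0.3117; V=0.000000+0.727273+0.311688=1.0390
k=2 src: inc=0.311688, refl=0.311688·-0.454545=-0.1417; V=0.727273+0.311688+-0.141677=0.8973
k=3 load: inc=-0.141677, refl=-0.141677·0.428571=-0.0607; V=1.038961+-0.141677+-0.060719=0.8366
k=4 src: inc=-0.060719, refl=-0.060719·-0.454545=0.0276; V=0.897285+-0.060719+0.027599=0.8642
k=5 load: inc=0.027599, refl=0.027599·0.428571=0.0118; V=0.836566+0.027599+0.011828=0.8760
k=6 src: inc=0.011828, refl=0.011828·-0.454545=-0.0054; V=0.864165+0.011828+-0.005376=0.8706
k=7 load: inc=-0.005376, refl=-0.005376·0.428571=-0.0023; V=0.875994+-0.005376+-0.002304=0.8683
k=8 src: inc=-0.002304, refl=-0.002304·-0.454545=0.0010; V=0.870617+-0.002304+0.001047=0.8694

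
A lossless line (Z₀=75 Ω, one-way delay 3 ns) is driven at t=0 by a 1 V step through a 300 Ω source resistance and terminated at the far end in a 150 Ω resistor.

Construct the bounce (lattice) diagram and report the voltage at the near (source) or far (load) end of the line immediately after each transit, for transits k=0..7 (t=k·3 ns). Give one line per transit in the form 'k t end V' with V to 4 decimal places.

0 0 source 0.2000
1 3 load 0.2667
2 6 source 0.3067
3 9 load 0.3200
4 12 source 0.3280
5 15 load 0.3307
6 18 source 0.3323
7 21 load 0.3328

Γ_L=0.333333, Γ_S=0.600000; launch V₁=1·75/375=0.200000
k=0 src: V=0.2000
k=1 load: inc=0.200000, refl=0.200000·0.333333=0.0667; V=0.000000+0.200000+0.066667=0.2667
k=2 src: inc=0.066667, refl=0.066667·0.600000=0.0400; V=0.200000+0.066667+0.040000=0.3067
k=3 load: inc=0.040000, refl=0.040000·0.333333=0.0133; V=0.266667+0.040000+0.013333=0.3200
k=4 src: inc=0.013333, refl=0.013333·0.600000=0.0080; V=0.306667+0.013333+0.008000=0.3280
k=5 load: inc=0.008000, refl=0.008000·0.333333=0.0027; V=0.320000+0.008000+0.002667=0.3307
k=6 src: inc=0.002667, refl=0.002667·0.600000=0.0016; V=0.328000+0.002667+0.001600=0.3323
k=7 load: inc=0.001600, refl=0.001600·0.333333=0.0005; V=0.330667+0.001600+0.000533=0.3328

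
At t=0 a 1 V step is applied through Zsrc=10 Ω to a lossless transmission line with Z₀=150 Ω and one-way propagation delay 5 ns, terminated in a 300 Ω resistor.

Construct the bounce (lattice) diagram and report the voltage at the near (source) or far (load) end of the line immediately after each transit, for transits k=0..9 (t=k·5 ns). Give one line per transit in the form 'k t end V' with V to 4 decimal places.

Γ_L=0.333333, Γ_S=-0.875000; launch V₁=1·150/160=0.937500
k=0 src: V=0.9375
k=1 load: inc=0.937500, refl=0.937500·0.333333=0.3125; V=0.000000+0.937500+0.312500=1.2500
k=2 src: inc=0.312500, refl=0.312500·-0.875000=-0.2734; V=0.937500+0.312500+-0.273438=0.9766
k=3 load: inc=-0.273438, refl=-0.273438·0.333333=-0.0911; V=1.250000+-0.273438+-0.091146=0.8854
k=4 src: inc=-0.091146, refl=-0.091146·-0.875000=0.0798; V=0.976562+-0.091146+0.079753=0.9652
k=5 load: inc=0.079753, refl=0.079753·0.333333=0.0266; V=0.885417+0.079753+0.026584=0.9918
k=6 src: inc=0.026584, refl=0.026584·-0.875000=-0.0233; V=0.965169+0.026584+-0.023261=0.9685
k=7 load: inc=-0.023261, refl=-0.023261·0.333333=-0.0078; V=0.991753+-0.023261+-0.007754=0.9607
k=8 src: inc=-0.007754, refl=-0.007754·-0.875000=0.0068; V=0.968492+-0.007754+0.006785=0.9675
k=9 load: inc=0.006785, refl=0.006785·0.333333=0.0023; V=0.960739+0.006785+0.002262=0.9698

0 0 source 0.9375
1 5 load 1.2500
2 10 source 0.9766
3 15 load 0.8854
4 20 source 0.9652
5 25 load 0.9918
6 30 source 0.9685
7 35 load 0.9607
8 40 source 0.9675
9 45 load 0.9698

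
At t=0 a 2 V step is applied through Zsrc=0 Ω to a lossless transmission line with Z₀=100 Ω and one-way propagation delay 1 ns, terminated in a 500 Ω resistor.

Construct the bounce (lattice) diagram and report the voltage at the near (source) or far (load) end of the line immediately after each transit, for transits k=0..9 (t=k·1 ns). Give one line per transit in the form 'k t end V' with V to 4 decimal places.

0 0 source 2.0000
1 1 load 3.3333
2 2 source 2.0000
3 3 load 1.1111
4 4 source 2.0000
5 5 load 2.5926
6 6 source 2.0000
7 7 load 1.6049
8 8 source 2.0000
9 9 load 2.2634

Γ_L=0.666667, Γ_S=-1.000000; launch V₁=2·100/100=2.000000
k=0 src: V=2.0000
k=1 load: inc=2.000000, refl=2.000000·0.666667=1.3333; V=0.000000+2.000000+1.333333=3.3333
k=2 src: inc=1.333333, refl=1.333333·-1.000000=-1.3333; V=2.000000+1.333333+-1.333333=2.0000
k=3 load: inc=-1.333333, refl=-1.333333·0.666667=-0.8889; V=3.333333+-1.333333+-0.888889=1.1111
k=4 src: inc=-0.888889, refl=-0.888889·-1.000000=0.8889; V=2.000000+-0.888889+0.888889=2.0000
k=5 load: inc=0.888889, refl=0.888889·0.666667=0.5926; V=1.111111+0.888889+0.592593=2.5926
k=6 src: inc=0.592593, refl=0.592593·-1.000000=-0.5926; V=2.000000+0.592593+-0.592593=2.0000
k=7 load: inc=-0.592593, refl=-0.592593·0.666667=-0.3951; V=2.592593+-0.592593+-0.395062=1.6049
k=8 src: inc=-0.395062, refl=-0.395062·-1.000000=0.3951; V=2.000000+-0.395062+0.395062=2.0000
k=9 load: inc=0.395062, refl=0.395062·0.666667=0.2634; V=1.604938+0.395062+0.263374=2.2634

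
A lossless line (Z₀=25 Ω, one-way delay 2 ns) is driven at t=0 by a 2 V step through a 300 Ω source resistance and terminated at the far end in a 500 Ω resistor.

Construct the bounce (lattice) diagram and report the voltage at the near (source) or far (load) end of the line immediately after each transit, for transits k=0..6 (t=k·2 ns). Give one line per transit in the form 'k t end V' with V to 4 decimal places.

Γ_L=0.904762, Γ_S=0.846154; launch V₁=2·25/325=0.153846
k=0 src: V=0.1538
k=1 load: inc=0.153846, refl=0.153846·0.904762=0.1392; V=0.000000+0.153846+0.139194=0.2930
k=2 src: inc=0.139194, refl=0.139194·0.846154=0.1178; V=0.153846+0.139194+0.117780=0.4108
k=3 load: inc=0.117780, refl=0.117780·0.904762=0.1066; V=0.293040+0.117780+0.106563=0.5174
k=4 src: inc=0.106563, refl=0.106563·0.846154=0.0902; V=0.410820+0.106563+0.090168=0.6076
k=5 load: inc=0.090168, refl=0.090168·0.904762=0.0816; V=0.517382+0.090168+0.081581=0.6891
k=6 src: inc=0.081581, refl=0.081581·0.846154=0.0690; V=0.607551+0.081581+0.069030=0.7582

0 0 source 0.1538
1 2 load 0.2930
2 4 source 0.4108
3 6 load 0.5174
4 8 source 0.6076
5 10 load 0.6891
6 12 source 0.7582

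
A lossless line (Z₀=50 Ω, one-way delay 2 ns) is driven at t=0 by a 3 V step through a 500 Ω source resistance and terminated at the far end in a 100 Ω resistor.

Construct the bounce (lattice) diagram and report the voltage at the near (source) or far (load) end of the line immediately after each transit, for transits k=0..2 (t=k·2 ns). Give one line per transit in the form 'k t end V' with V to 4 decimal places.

0 0 source 0.2727
1 2 load 0.3636
2 4 source 0.4380

Γ_L=0.333333, Γ_S=0.818182; launch V₁=3·50/550=0.272727
k=0 src: V=0.2727
k=1 load: inc=0.272727, refl=0.272727·0.333333=0.0909; V=0.000000+0.272727+0.090909=0.3636
k=2 src: inc=0.090909, refl=0.090909·0.818182=0.0744; V=0.272727+0.090909+0.074380=0.4380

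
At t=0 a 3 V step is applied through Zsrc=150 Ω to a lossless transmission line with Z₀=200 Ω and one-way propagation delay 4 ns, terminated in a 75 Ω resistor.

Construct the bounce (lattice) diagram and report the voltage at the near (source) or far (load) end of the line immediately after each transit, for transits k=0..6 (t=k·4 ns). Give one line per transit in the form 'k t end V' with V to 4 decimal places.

0 0 source 1.7143
1 4 load 0.9351
2 8 source 1.0464
3 12 load 0.9958
4 16 source 1.0030
5 20 load 0.9997
6 24 source 1.0002

Γ_L=-0.454545, Γ_S=-0.142857; launch V₁=3·200/350=1.714286
k=0 src: V=1.7143
k=1 load: inc=1.714286, refl=1.714286·-0.454545=-0.7792; V=0.000000+1.714286+-0.779221=0.9351
k=2 src: inc=-0.779221, refl=-0.779221·-0.142857=0.1113; V=1.714286+-0.779221+0.111317=1.0464
k=3 load: inc=0.111317, refl=0.111317·-0.454545=-0.0506; V=0.935065+0.111317+-0.050599=0.9958
k=4 src: inc=-0.050599, refl=-0.050599·-0.142857=0.0072; V=1.046382+-0.050599+0.007228=1.0030
k=5 load: inc=0.007228, refl=0.007228·-0.454545=-0.0033; V=0.995783+0.007228+-0.003286=0.9997
k=6 src: inc=-0.003286, refl=-0.003286·-0.142857=0.0005; V=1.003012+-0.003286+0.000469=1.0002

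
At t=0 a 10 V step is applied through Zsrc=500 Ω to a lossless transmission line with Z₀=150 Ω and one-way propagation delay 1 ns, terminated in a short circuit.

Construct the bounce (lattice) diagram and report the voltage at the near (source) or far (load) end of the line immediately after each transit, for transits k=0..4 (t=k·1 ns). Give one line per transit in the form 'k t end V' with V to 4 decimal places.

Γ_L=-1.000000, Γ_S=0.538462; launch V₁=10·150/650=2.307692
k=0 src: V=2.3077
k=1 load: inc=2.307692, refl=2.307692·-1.000000=-2.3077; V=0.000000+2.307692+-2.307692=0.0000
k=2 src: inc=-2.307692, refl=-2.307692·0.538462=-1.2426; V=2.307692+-2.307692+-1.242604=-1.2426
k=3 load: inc=-1.242604, refl=-1.242604·-1.000000=1.2426; V=0.000000+-1.242604+1.242604=0.0000
k=4 src: inc=1.242604, refl=1.242604·0.538462=0.6691; V=-1.242604+1.242604+0.669094=0.6691

0 0 source 2.3077
1 1 load 0.0000
2 2 source -1.2426
3 3 load 0.0000
4 4 source 0.6691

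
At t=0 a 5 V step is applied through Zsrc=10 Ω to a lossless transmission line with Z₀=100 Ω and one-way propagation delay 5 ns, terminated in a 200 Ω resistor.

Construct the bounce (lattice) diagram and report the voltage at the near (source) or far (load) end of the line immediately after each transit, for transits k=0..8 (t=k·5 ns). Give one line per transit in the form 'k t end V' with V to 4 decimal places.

Γ_L=0.333333, Γ_S=-0.818182; launch V₁=5·100/110=4.545455
k=0 src: V=4.5455
k=1 load: inc=4.545455, refl=4.545455·0.333333=1.5152; V=0.000000+4.545455+1.515152=6.0606
k=2 src: inc=1.515152, refl=1.515152·-0.818182=-1.2397; V=4.545455+1.515152+-1.239669=4.8209
k=3 load: inc=-1.239669, refl=-1.239669·0.333333=-0.4132; V=6.060606+-1.239669+-0.413223=4.4077
k=4 src: inc=-0.413223, refl=-0.413223·-0.818182=0.3381; V=4.820937+-0.413223+0.338092=4.7458
k=5 load: inc=0.338092, refl=0.338092·0.333333=0.1127; V=4.407713+0.338092+0.112697=4.8585
k=6 src: inc=0.112697, refl=0.112697·-0.818182=-0.0922; V=4.745805+0.112697+-0.092207=4.7663
k=7 load: inc=-0.092207, refl=-0.092207·0.333333=-0.0307; V=4.858502+-0.092207+-0.030736=4.7356
k=8 src: inc=-0.030736, refl=-0.030736·-0.818182=0.0251; V=4.766296+-0.030736+0.025147=4.7607

0 0 source 4.5455
1 5 load 6.0606
2 10 source 4.8209
3 15 load 4.4077
4 20 source 4.7458
5 25 load 4.8585
6 30 source 4.7663
7 35 load 4.7356
8 40 source 4.7607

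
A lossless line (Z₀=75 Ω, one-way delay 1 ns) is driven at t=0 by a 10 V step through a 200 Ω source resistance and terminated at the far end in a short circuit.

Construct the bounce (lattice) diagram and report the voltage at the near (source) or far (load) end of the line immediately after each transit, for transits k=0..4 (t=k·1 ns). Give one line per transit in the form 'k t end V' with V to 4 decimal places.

0 0 source 2.7273
1 1 load 0.0000
2 2 source -1.2397
3 3 load 0.0000
4 4 source 0.5635

Γ_L=-1.000000, Γ_S=0.454545; launch V₁=10·75/275=2.727273
k=0 src: V=2.7273
k=1 load: inc=2.727273, refl=2.727273·-1.000000=-2.7273; V=0.000000+2.727273+-2.727273=0.0000
k=2 src: inc=-2.727273, refl=-2.727273·0.454545=-1.2397; V=2.727273+-2.727273+-1.239669=-1.2397
k=3 load: inc=-1.239669, refl=-1.239669·-1.000000=1.2397; V=0.000000+-1.239669+1.239669=0.0000
k=4 src: inc=1.239669, refl=1.239669·0.454545=0.5635; V=-1.239669+1.239669+0.563486=0.5635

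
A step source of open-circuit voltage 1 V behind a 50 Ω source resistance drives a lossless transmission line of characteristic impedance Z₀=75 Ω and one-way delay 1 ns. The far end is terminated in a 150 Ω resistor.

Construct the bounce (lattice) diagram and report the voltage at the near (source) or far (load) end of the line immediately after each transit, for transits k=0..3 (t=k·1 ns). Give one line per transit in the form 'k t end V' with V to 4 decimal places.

0 0 source 0.6000
1 1 load 0.8000
2 2 source 0.7600
3 3 load 0.7467

Γ_L=0.333333, Γ_S=-0.200000; launch V₁=1·75/125=0.600000
k=0 src: V=0.6000
k=1 load: inc=0.600000, refl=0.600000·0.333333=0.2000; V=0.000000+0.600000+0.200000=0.8000
k=2 src: inc=0.200000, refl=0.200000·-0.200000=-0.0400; V=0.600000+0.200000+-0.040000=0.7600
k=3 load: inc=-0.040000, refl=-0.040000·0.333333=-0.0133; V=0.800000+-0.040000+-0.013333=0.7467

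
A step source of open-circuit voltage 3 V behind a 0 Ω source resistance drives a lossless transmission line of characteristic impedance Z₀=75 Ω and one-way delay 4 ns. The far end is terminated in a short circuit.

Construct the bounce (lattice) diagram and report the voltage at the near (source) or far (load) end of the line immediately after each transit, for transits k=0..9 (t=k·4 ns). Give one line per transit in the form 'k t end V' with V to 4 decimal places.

0 0 source 3.0000
1 4 load 0.0000
2 8 source 3.0000
3 12 load 0.0000
4 16 source 3.0000
5 20 load 0.0000
6 24 source 3.0000
7 28 load 0.0000
8 32 source 3.0000
9 36 load 0.0000

Γ_L=-1.000000, Γ_S=-1.000000; launch V₁=3·75/75=3.000000
k=0 src: V=3.0000
k=1 load: inc=3.000000, refl=3.000000·-1.000000=-3.0000; V=0.000000+3.000000+-3.000000=0.0000
k=2 src: inc=-3.000000, refl=-3.000000·-1.000000=3.0000; V=3.000000+-3.000000+3.000000=3.0000
k=3 load: inc=3.000000, refl=3.000000·-1.000000=-3.0000; V=0.000000+3.000000+-3.000000=0.0000
k=4 src: inc=-3.000000, refl=-3.000000·-1.000000=3.0000; V=3.000000+-3.000000+3.000000=3.0000
k=5 load: inc=3.000000, refl=3.000000·-1.000000=-3.0000; V=0.000000+3.000000+-3.000000=0.0000
k=6 src: inc=-3.000000, refl=-3.000000·-1.000000=3.0000; V=3.000000+-3.000000+3.000000=3.0000
k=7 load: inc=3.000000, refl=3.000000·-1.000000=-3.0000; V=0.000000+3.000000+-3.000000=0.0000
k=8 src: inc=-3.000000, refl=-3.000000·-1.000000=3.0000; V=3.000000+-3.000000+3.000000=3.0000
k=9 load: inc=3.000000, refl=3.000000·-1.000000=-3.0000; V=0.000000+3.000000+-3.000000=0.0000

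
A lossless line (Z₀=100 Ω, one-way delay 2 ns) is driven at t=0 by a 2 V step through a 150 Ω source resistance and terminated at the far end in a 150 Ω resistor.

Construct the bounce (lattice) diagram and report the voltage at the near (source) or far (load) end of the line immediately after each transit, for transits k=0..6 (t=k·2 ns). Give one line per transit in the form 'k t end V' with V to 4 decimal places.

0 0 source 0.8000
1 2 load 0.9600
2 4 source 0.9920
3 6 load 0.9984
4 8 source 0.9997
5 10 load 0.9999
6 12 source 1.0000

Γ_L=0.200000, Γ_S=0.200000; launch V₁=2·100/250=0.800000
k=0 src: V=0.8000
k=1 load: inc=0.800000, refl=0.800000·0.200000=0.1600; V=0.000000+0.800000+0.160000=0.9600
k=2 src: inc=0.160000, refl=0.160000·0.200000=0.0320; V=0.800000+0.160000+0.032000=0.9920
k=3 load: inc=0.032000, refl=0.032000·0.200000=0.0064; V=0.960000+0.032000+0.006400=0.9984
k=4 src: inc=0.006400, refl=0.006400·0.200000=0.0013; V=0.992000+0.006400+0.001280=0.9997
k=5 load: inc=0.001280, refl=0.001280·0.200000=0.0003; V=0.998400+0.001280+0.000256=0.9999
k=6 src: inc=0.000256, refl=0.000256·0.200000=0.0001; V=0.999680+0.000256+0.000051=1.0000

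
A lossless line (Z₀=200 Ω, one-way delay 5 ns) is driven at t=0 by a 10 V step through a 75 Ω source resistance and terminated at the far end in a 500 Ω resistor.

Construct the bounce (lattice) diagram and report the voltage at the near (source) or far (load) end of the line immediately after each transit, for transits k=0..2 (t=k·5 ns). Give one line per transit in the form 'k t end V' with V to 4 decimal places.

Γ_L=0.428571, Γ_S=-0.454545; launch V₁=10·200/275=7.272727
k=0 src: V=7.2727
k=1 load: inc=7.272727, refl=7.272727·0.428571=3.1169; V=0.000000+7.272727+3.116883=10.3896
k=2 src: inc=3.116883, refl=3.116883·-0.454545=-1.4168; V=7.272727+3.116883+-1.416765=8.9728

0 0 source 7.2727
1 5 load 10.3896
2 10 source 8.9728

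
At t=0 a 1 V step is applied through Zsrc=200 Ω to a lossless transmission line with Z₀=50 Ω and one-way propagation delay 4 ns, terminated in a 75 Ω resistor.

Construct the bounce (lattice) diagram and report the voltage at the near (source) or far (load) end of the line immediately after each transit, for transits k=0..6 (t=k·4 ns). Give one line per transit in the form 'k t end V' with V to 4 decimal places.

0 0 source 0.2000
1 4 load 0.2400
2 8 source 0.2640
3 12 load 0.2688
4 16 source 0.2717
5 20 load 0.2723
6 24 source 0.2726

Γ_L=0.200000, Γ_S=0.600000; launch V₁=1·50/250=0.200000
k=0 src: V=0.2000
k=1 load: inc=0.200000, refl=0.200000·0.200000=0.0400; V=0.000000+0.200000+0.040000=0.2400
k=2 src: inc=0.040000, refl=0.040000·0.600000=0.0240; V=0.200000+0.040000+0.024000=0.2640
k=3 load: inc=0.024000, refl=0.024000·0.200000=0.0048; V=0.240000+0.024000+0.004800=0.2688
k=4 src: inc=0.004800, refl=0.004800·0.600000=0.0029; V=0.264000+0.004800+0.002880=0.2717
k=5 load: inc=0.002880, refl=0.002880·0.200000=0.0006; V=0.268800+0.002880+0.000576=0.2723
k=6 src: inc=0.000576, refl=0.000576·0.600000=0.0003; V=0.271680+0.000576+0.000346=0.2726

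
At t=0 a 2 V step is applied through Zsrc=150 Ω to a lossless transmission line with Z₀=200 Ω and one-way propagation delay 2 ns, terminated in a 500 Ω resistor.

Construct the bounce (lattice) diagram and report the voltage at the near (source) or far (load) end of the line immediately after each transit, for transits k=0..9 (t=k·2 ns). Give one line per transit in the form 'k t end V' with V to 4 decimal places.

0 0 source 1.1429
1 2 load 1.6327
2 4 source 1.5627
3 6 load 1.5327
4 8 source 1.5370
5 10 load 1.5388
6 12 source 1.5386
7 14 load 1.5384
8 16 source 1.5385
9 18 load 1.5385

Γ_L=0.428571, Γ_S=-0.142857; launch V₁=2·200/350=1.142857
k=0 src: V=1.1429
k=1 load: inc=1.142857, refl=1.142857·0.428571=0.4898; V=0.000000+1.142857+0.489796=1.6327
k=2 src: inc=0.489796, refl=0.489796·-0.142857=-0.0700; V=1.142857+0.489796+-0.069971=1.5627
k=3 load: inc=-0.069971, refl=-0.069971·0.428571=-0.0300; V=1.632653+-0.069971+-0.029988=1.5327
k=4 src: inc=-0.029988, refl=-0.029988·-0.142857=0.0043; V=1.562682+-0.029988+0.004284=1.5370
k=5 load: inc=0.004284, refl=0.004284·0.428571=0.0018; V=1.532695+0.004284+0.001836=1.5388
k=6 src: inc=0.001836, refl=0.001836·-0.142857=-0.0003; V=1.536979+0.001836+-0.000262=1.5386
k=7 load: inc=-0.000262, refl=-0.000262·0.428571=-0.0001; V=1.538815+-0.000262+-0.000112=1.5384
k=8 src: inc=-0.000112, refl=-0.000112·-0.142857=0.0000; V=1.538552+-0.000112+0.000016=1.5385
k=9 load: inc=0.000016, refl=0.000016·0.428571=0.0000; V=1.538440+0.000016+0.000007=1.5385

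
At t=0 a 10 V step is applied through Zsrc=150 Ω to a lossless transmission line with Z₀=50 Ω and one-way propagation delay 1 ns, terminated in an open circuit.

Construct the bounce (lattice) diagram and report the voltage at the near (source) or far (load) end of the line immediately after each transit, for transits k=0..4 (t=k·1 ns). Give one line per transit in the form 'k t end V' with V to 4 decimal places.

0 0 source 2.5000
1 1 load 5.0000
2 2 source 6.2500
3 3 load 7.5000
4 4 source 8.1250

Γ_L=1.000000, Γ_S=0.500000; launch V₁=10·50/200=2.500000
k=0 src: V=2.5000
k=1 load: inc=2.500000, refl=2.500000·1.000000=2.5000; V=0.000000+2.500000+2.500000=5.0000
k=2 src: inc=2.500000, refl=2.500000·0.500000=1.2500; V=2.500000+2.500000+1.250000=6.2500
k=3 load: inc=1.250000, refl=1.250000·1.000000=1.2500; V=5.000000+1.250000+1.250000=7.5000
k=4 src: inc=1.250000, refl=1.250000·0.500000=0.6250; V=6.250000+1.250000+0.625000=8.1250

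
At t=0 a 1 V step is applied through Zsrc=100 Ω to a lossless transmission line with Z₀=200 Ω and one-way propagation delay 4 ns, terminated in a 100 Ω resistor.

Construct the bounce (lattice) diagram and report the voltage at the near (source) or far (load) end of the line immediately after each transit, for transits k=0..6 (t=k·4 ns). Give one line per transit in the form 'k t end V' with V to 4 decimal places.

0 0 source 0.6667
1 4 load 0.4444
2 8 source 0.5185
3 12 load 0.4938
4 16 source 0.5021
5 20 load 0.4993
6 24 source 0.5002

Γ_L=-0.333333, Γ_S=-0.333333; launch V₁=1·200/300=0.666667
k=0 src: V=0.6667
k=1 load: inc=0.666667, refl=0.666667·-0.333333=-0.2222; V=0.000000+0.666667+-0.222222=0.4444
k=2 src: inc=-0.222222, refl=-0.222222·-0.333333=0.0741; V=0.666667+-0.222222+0.074074=0.5185
k=3 load: inc=0.074074, refl=0.074074·-0.333333=-0.0247; V=0.444444+0.074074+-0.024691=0.4938
k=4 src: inc=-0.024691, refl=-0.024691·-0.333333=0.0082; V=0.518519+-0.024691+0.008230=0.5021
k=5 load: inc=0.008230, refl=0.008230·-0.333333=-0.0027; V=0.493827+0.008230+-0.002743=0.4993
k=6 src: inc=-0.002743, refl=-0.002743·-0.333333=0.0009; V=0.502058+-0.002743+0.000914=0.5002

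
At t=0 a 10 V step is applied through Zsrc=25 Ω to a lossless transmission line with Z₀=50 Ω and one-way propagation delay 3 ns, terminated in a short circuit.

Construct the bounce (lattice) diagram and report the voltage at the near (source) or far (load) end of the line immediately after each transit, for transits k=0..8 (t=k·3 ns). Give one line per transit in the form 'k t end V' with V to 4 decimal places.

0 0 source 6.6667
1 3 load 0.0000
2 6 source 2.2222
3 9 load 0.0000
4 12 source 0.7407
5 15 load 0.0000
6 18 source 0.2469
7 21 load 0.0000
8 24 source 0.0823

Γ_L=-1.000000, Γ_S=-0.333333; launch V₁=10·50/75=6.666667
k=0 src: V=6.6667
k=1 load: inc=6.666667, refl=6.666667·-1.000000=-6.6667; V=0.000000+6.666667+-6.666667=0.0000
k=2 src: inc=-6.666667, refl=-6.666667·-0.333333=2.2222; V=6.666667+-6.666667+2.222222=2.2222
k=3 load: inc=2.222222, refl=2.222222·-1.000000=-2.2222; V=0.000000+2.222222+-2.222222=0.0000
k=4 src: inc=-2.222222, refl=-2.222222·-0.333333=0.7407; V=2.222222+-2.222222+0.740741=0.7407
k=5 load: inc=0.740741, refl=0.740741·-1.000000=-0.7407; V=0.000000+0.740741+-0.740741=0.0000
k=6 src: inc=-0.740741, refl=-0.740741·-0.333333=0.2469; V=0.740741+-0.740741+0.246914=0.2469
k=7 load: inc=0.246914, refl=0.246914·-1.000000=-0.2469; V=0.000000+0.246914+-0.246914=0.0000
k=8 src: inc=-0.246914, refl=-0.246914·-0.333333=0.0823; V=0.246914+-0.246914+0.082305=0.0823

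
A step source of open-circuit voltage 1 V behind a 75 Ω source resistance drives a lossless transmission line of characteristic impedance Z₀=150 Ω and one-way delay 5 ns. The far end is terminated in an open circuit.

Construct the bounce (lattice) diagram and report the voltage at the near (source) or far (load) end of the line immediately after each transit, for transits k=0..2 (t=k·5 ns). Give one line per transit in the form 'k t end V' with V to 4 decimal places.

Γ_L=1.000000, Γ_S=-0.333333; launch V₁=1·150/225=0.666667
k=0 src: V=0.6667
k=1 load: inc=0.666667, refl=0.666667·1.000000=0.6667; V=0.000000+0.666667+0.666667=1.3333
k=2 src: inc=0.666667, refl=0.666667·-0.333333=-0.2222; V=0.666667+0.666667+-0.222222=1.1111

0 0 source 0.6667
1 5 load 1.3333
2 10 source 1.1111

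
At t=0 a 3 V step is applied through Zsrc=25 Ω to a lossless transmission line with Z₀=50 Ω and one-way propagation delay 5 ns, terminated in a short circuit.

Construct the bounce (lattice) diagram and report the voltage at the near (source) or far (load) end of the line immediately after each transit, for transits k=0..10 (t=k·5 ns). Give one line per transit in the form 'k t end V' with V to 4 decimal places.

Γ_L=-1.000000, Γ_S=-0.333333; launch V₁=3·50/75=2.000000
k=0 src: V=2.0000
k=1 load: inc=2.000000, refl=2.000000·-1.000000=-2.0000; V=0.000000+2.000000+-2.000000=0.0000
k=2 src: inc=-2.000000, refl=-2.000000·-0.333333=0.6667; V=2.000000+-2.000000+0.666667=0.6667
k=3 load: inc=0.666667, refl=0.666667·-1.000000=-0.6667; V=0.000000+0.666667+-0.666667=0.0000
k=4 src: inc=-0.666667, refl=-0.666667·-0.333333=0.2222; V=0.666667+-0.666667+0.222222=0.2222
k=5 load: inc=0.222222, refl=0.222222·-1.000000=-0.2222; V=0.000000+0.222222+-0.222222=0.0000
k=6 src: inc=-0.222222, refl=-0.222222·-0.333333=0.0741; V=0.222222+-0.222222+0.074074=0.0741
k=7 load: inc=0.074074, refl=0.074074·-1.000000=-0.0741; V=0.000000+0.074074+-0.074074=0.0000
k=8 src: inc=-0.074074, refl=-0.074074·-0.333333=0.0247; V=0.074074+-0.074074+0.024691=0.0247
k=9 load: inc=0.024691, refl=0.024691·-1.000000=-0.0247; V=0.000000+0.024691+-0.024691=0.0000
k=10 src: inc=-0.024691, refl=-0.024691·-0.333333=0.0082; V=0.024691+-0.024691+0.008230=0.0082

0 0 source 2.0000
1 5 load 0.0000
2 10 source 0.6667
3 15 load 0.0000
4 20 source 0.2222
5 25 load 0.0000
6 30 source 0.0741
7 35 load 0.0000
8 40 source 0.0247
9 45 load 0.0000
10 50 source 0.0082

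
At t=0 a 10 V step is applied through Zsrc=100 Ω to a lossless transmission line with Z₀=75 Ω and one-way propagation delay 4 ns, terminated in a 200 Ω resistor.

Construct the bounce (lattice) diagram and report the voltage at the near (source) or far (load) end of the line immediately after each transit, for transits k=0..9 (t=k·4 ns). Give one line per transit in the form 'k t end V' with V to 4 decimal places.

Γ_L=0.454545, Γ_S=0.142857; launch V₁=10·75/175=4.285714
k=0 src: V=4.2857
k=1 load: inc=4.285714, refl=4.285714·0.454545=1.9481; V=0.000000+4.285714+1.948052=6.2338
k=2 src: inc=1.948052, refl=1.948052·0.142857=0.2783; V=4.285714+1.948052+0.278293=6.5121
k=3 load: inc=0.278293, refl=0.278293·0.454545=0.1265; V=6.233766+0.278293+0.126497=6.6386
k=4 src: inc=0.126497, refl=0.126497·0.142857=0.0181; V=6.512059+0.126497+0.018071=6.6566
k=5 load: inc=0.018071, refl=0.018071·0.454545=0.0082; V=6.638556+0.018071+0.008214=6.6648
k=6 src: inc=0.008214, refl=0.008214·0.142857=0.0012; V=6.656627+0.008214+0.001173=6.6660
k=7 load: inc=0.001173, refl=0.001173·0.454545=0.0005; V=6.664841+0.001173+0.000533=6.6665
k=8 src: inc=0.000533, refl=0.000533·0.142857=0.0001; V=6.666015+0.000533+0.000076=6.6666
k=9 load: inc=0.000076, refl=0.000076·0.454545=0.0000; V=6.666548+0.000076+0.000035=6.6667

0 0 source 4.2857
1 4 load 6.2338
2 8 source 6.5121
3 12 load 6.6386
4 16 source 6.6566
5 20 load 6.6648
6 24 source 6.6660
7 28 load 6.6665
8 32 source 6.6666
9 36 load 6.6667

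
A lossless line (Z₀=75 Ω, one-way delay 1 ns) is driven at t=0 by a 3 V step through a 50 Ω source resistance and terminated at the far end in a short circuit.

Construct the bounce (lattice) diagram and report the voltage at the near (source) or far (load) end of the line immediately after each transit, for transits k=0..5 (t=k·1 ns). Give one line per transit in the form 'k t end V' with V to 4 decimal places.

Γ_L=-1.000000, Γ_S=-0.200000; launch V₁=3·75/125=1.800000
k=0 src: V=1.8000
k=1 load: inc=1.800000, refl=1.800000·-1.000000=-1.8000; V=0.000000+1.800000+-1.800000=0.0000
k=2 src: inc=-1.800000, refl=-1.800000·-0.200000=0.3600; V=1.800000+-1.800000+0.360000=0.3600
k=3 load: inc=0.360000, refl=0.360000·-1.000000=-0.3600; V=0.000000+0.360000+-0.360000=0.0000
k=4 src: inc=-0.360000, refl=-0.360000·-0.200000=0.0720; V=0.360000+-0.360000+0.072000=0.0720
k=5 load: inc=0.072000, refl=0.072000·-1.000000=-0.0720; V=0.000000+0.072000+-0.072000=0.0000

0 0 source 1.8000
1 1 load 0.0000
2 2 source 0.3600
3 3 load 0.0000
4 4 source 0.0720
5 5 load 0.0000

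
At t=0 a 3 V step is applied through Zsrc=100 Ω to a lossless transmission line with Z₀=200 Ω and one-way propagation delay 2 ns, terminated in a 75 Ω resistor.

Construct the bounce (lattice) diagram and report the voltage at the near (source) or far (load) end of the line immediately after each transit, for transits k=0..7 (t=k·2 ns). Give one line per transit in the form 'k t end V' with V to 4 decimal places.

0 0 source 2.0000
1 2 load 1.0909
2 4 source 1.3939
3 6 load 1.2562
4 8 source 1.3021
5 10 load 1.2812
6 12 source 1.2882
7 14 load 1.2850

Γ_L=-0.454545, Γ_S=-0.333333; launch V₁=3·200/300=2.000000
k=0 src: V=2.0000
k=1 load: inc=2.000000, refl=2.000000·-0.454545=-0.9091; V=0.000000+2.000000+-0.909091=1.0909
k=2 src: inc=-0.909091, refl=-0.909091·-0.333333=0.3030; V=2.000000+-0.909091+0.303030=1.3939
k=3 load: inc=0.303030, refl=0.303030·-0.454545=-0.1377; V=1.090909+0.303030+-0.137741=1.2562
k=4 src: inc=-0.137741, refl=-0.137741·-0.333333=0.0459; V=1.393939+-0.137741+0.045914=1.3021
k=5 load: inc=0.045914, refl=0.045914·-0.454545=-0.0209; V=1.256198+0.045914+-0.020870=1.2812
k=6 src: inc=-0.020870, refl=-0.020870·-0.333333=0.0070; V=1.302112+-0.020870+0.006957=1.2882
k=7 load: inc=0.006957, refl=0.006957·-0.454545=-0.0032; V=1.281242+0.006957+-0.003162=1.2850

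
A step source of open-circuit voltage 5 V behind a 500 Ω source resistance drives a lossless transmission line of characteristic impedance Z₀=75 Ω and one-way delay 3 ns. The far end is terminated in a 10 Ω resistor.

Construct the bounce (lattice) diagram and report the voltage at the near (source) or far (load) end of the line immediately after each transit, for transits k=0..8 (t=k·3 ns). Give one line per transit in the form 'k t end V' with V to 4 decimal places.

Γ_L=-0.764706, Γ_S=0.739130; launch V₁=5·75/575=0.652174
k=0 src: V=0.6522
k=1 load: inc=0.652174, refl=0.652174·-0.764706=-0.4987; V=0.000000+0.652174+-0.498721=0.1535
k=2 src: inc=-0.498721, refl=-0.498721·0.739130=-0.3686; V=0.652174+-0.498721+-0.368620=-0.2152
k=3 load: inc=-0.368620, refl=-0.368620·-0.764706=0.2819; V=0.153453+-0.368620+0.281886=0.0667
k=4 src: inc=0.281886, refl=0.281886·0.739130=0.2084; V=-0.215167+0.281886+0.208350=0.2751
k=5 load: inc=0.208350, refl=0.208350·-0.764706=-0.1593; V=0.066719+0.208350+-0.159327=0.1157
k=6 src: inc=-0.159327, refl=-0.159327·0.739130=-0.1178; V=0.275069+-0.159327+-0.117763=-0.0020
k=7 load: inc=-0.117763, refl=-0.117763·-0.764706=0.0901; V=0.115742+-0.117763+0.090054=0.0880
k=8 src: inc=0.090054, refl=0.090054·0.739130=0.0666; V=-0.002021+0.090054+0.066562=0.1546

0 0 source 0.6522
1 3 load 0.1535
2 6 source -0.2152
3 9 load 0.0667
4 12 source 0.2751
5 15 load 0.1157
6 18 source -0.0020
7 21 load 0.0880
8 24 source 0.1546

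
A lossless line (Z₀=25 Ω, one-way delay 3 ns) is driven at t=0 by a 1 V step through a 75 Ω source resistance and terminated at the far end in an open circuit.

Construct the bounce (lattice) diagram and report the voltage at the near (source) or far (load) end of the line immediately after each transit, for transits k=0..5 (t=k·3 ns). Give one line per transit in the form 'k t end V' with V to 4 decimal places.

0 0 source 0.2500
1 3 load 0.5000
2 6 source 0.6250
3 9 load 0.7500
4 12 source 0.8125
5 15 load 0.8750

Γ_L=1.000000, Γ_S=0.500000; launch V₁=1·25/100=0.250000
k=0 src: V=0.2500
k=1 load: inc=0.250000, refl=0.250000·1.000000=0.2500; V=0.000000+0.250000+0.250000=0.5000
k=2 src: inc=0.250000, refl=0.250000·0.500000=0.1250; V=0.250000+0.250000+0.125000=0.6250
k=3 load: inc=0.125000, refl=0.125000·1.000000=0.1250; V=0.500000+0.125000+0.125000=0.7500
k=4 src: inc=0.125000, refl=0.125000·0.500000=0.0625; V=0.625000+0.125000+0.062500=0.8125
k=5 load: inc=0.062500, refl=0.062500·1.000000=0.0625; V=0.750000+0.062500+0.062500=0.8750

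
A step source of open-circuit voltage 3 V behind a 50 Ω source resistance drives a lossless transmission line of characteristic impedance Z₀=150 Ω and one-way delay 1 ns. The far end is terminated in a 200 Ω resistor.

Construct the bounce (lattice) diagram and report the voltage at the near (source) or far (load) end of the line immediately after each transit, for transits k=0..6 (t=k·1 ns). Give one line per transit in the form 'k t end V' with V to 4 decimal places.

0 0 source 2.2500
1 1 load 2.5714
2 2 source 2.4107
3 3 load 2.3878
4 4 source 2.3992
5 5 load 2.4009
6 6 source 2.4001

Γ_L=0.142857, Γ_S=-0.500000; launch V₁=3·150/200=2.250000
k=0 src: V=2.2500
k=1 load: inc=2.250000, refl=2.250000·0.142857=0.3214; V=0.000000+2.250000+0.321429=2.5714
k=2 src: inc=0.321429, refl=0.321429·-0.500000=-0.1607; V=2.250000+0.321429+-0.160714=2.4107
k=3 load: inc=-0.160714, refl=-0.160714·0.142857=-0.0230; V=2.571429+-0.160714+-0.022959=2.3878
k=4 src: inc=-0.022959, refl=-0.022959·-0.500000=0.0115; V=2.410714+-0.022959+0.011480=2.3992
k=5 load: inc=0.011480, refl=0.011480·0.142857=0.0016; V=2.387755+0.011480+0.001640=2.4009
k=6 src: inc=0.001640, refl=0.001640·-0.500000=-0.0008; V=2.399235+0.001640+-0.000820=2.4001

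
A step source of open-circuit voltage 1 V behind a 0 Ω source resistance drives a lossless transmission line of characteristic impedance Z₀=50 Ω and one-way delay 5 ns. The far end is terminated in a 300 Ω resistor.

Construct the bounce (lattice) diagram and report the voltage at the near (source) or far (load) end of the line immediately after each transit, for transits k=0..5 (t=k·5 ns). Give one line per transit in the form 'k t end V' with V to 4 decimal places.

0 0 source 1.0000
1 5 load 1.7143
2 10 source 1.0000
3 15 load 0.4898
4 20 source 1.0000
5 25 load 1.3644

Γ_L=0.714286, Γ_S=-1.000000; launch V₁=1·50/50=1.000000
k=0 src: V=1.0000
k=1 load: inc=1.000000, refl=1.000000·0.714286=0.7143; V=0.000000+1.000000+0.714286=1.7143
k=2 src: inc=0.714286, refl=0.714286·-1.000000=-0.7143; V=1.000000+0.714286+-0.714286=1.0000
k=3 load: inc=-0.714286, refl=-0.714286·0.714286=-0.5102; V=1.714286+-0.714286+-0.510204=0.4898
k=4 src: inc=-0.510204, refl=-0.510204·-1.000000=0.5102; V=1.000000+-0.510204+0.510204=1.0000
k=5 load: inc=0.510204, refl=0.510204·0.714286=0.3644; V=0.489796+0.510204+0.364431=1.3644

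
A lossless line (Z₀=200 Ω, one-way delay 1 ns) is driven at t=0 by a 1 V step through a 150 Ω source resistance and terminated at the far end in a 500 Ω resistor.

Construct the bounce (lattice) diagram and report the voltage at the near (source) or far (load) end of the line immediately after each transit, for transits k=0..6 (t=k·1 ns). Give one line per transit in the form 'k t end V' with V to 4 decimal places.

Γ_L=0.428571, Γ_S=-0.142857; launch V₁=1·200/350=0.571429
k=0 src: V=0.5714
k=1 load: inc=0.571429, refl=0.571429·0.428571=0.2449; V=0.000000+0.571429+0.244898=0.8163
k=2 src: inc=0.244898, refl=0.244898·-0.142857=-0.0350; V=0.571429+0.244898+-0.034985=0.7813
k=3 load: inc=-0.034985, refl=-0.034985·0.428571=-0.0150; V=0.816327+-0.034985+-0.014994=0.7663
k=4 src: inc=-0.014994, refl=-0.014994·-0.142857=0.0021; V=0.781341+-0.014994+0.002142=0.7685
k=5 load: inc=0.002142, refl=0.002142·0.428571=0.0009; V=0.766347+0.002142+0.000918=0.7694
k=6 src: inc=0.000918, refl=0.000918·-0.142857=-0.0001; V=0.768489+0.000918+-0.000131=0.7693

0 0 source 0.5714
1 1 load 0.8163
2 2 source 0.7813
3 3 load 0.7663
4 4 source 0.7685
5 5 load 0.7694
6 6 source 0.7693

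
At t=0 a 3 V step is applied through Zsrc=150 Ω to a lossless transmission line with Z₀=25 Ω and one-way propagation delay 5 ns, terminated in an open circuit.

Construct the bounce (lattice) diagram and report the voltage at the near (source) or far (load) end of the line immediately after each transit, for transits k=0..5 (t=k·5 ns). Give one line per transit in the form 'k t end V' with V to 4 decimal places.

0 0 source 0.4286
1 5 load 0.8571
2 10 source 1.1633
3 15 load 1.4694
4 20 source 1.6880
5 25 load 1.9067

Γ_L=1.000000, Γ_S=0.714286; launch V₁=3·25/175=0.428571
k=0 src: V=0.4286
k=1 load: inc=0.428571, refl=0.428571·1.000000=0.4286; V=0.000000+0.428571+0.428571=0.8571
k=2 src: inc=0.428571, refl=0.428571·0.714286=0.3061; V=0.428571+0.428571+0.306122=1.1633
k=3 load: inc=0.306122, refl=0.306122·1.000000=0.3061; V=0.857143+0.306122+0.306122=1.4694
k=4 src: inc=0.306122, refl=0.306122·0.714286=0.2187; V=1.163265+0.306122+0.218659=1.6880
k=5 load: inc=0.218659, refl=0.218659·1.000000=0.2187; V=1.469388+0.218659+0.218659=1.9067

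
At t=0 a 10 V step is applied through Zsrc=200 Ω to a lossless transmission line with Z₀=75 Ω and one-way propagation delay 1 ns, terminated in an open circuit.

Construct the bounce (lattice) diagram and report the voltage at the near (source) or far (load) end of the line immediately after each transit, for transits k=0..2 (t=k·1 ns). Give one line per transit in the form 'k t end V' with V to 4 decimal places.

Γ_L=1.000000, Γ_S=0.454545; launch V₁=10·75/275=2.727273
k=0 src: V=2.7273
k=1 load: inc=2.727273, refl=2.727273·1.000000=2.7273; V=0.000000+2.727273+2.727273=5.4545
k=2 src: inc=2.727273, refl=2.727273·0.454545=1.2397; V=2.727273+2.727273+1.239669=6.6942

0 0 source 2.7273
1 1 load 5.4545
2 2 source 6.6942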